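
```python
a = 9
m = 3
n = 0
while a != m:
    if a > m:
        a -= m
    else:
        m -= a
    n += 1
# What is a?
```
Trace:
  a=9
  a=9, m=3
  a=9, m=3, n=0
  a=6, m=3, n=1
  a=3, m=3, n=2

Final answer: 3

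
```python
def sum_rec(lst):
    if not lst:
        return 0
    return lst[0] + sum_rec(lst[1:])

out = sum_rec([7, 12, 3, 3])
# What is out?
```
Call trace:
sum_rec(lst=[7, 12, 3, 3])
  sum_rec(lst=[12, 3, 3])
    sum_rec(lst=[3, 3])
      sum_rec(lst=[3])
        sum_rec(lst=[])
        -> return 0
      -> return 3
    -> return 6
  -> return 18
-> return 25

Final answer: 25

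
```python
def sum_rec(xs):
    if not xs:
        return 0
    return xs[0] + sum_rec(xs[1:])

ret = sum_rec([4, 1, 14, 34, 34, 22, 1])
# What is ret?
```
Call trace:
sum_rec(xs=[4, 1, 14, 34, 34, 22, 1])
  sum_rec(xs=[1, 14, 34, 34, 22, 1])
    sum_rec(xs=[14, 34, 34, 22, 1])
      sum_rec(xs=[34, 34, 22, 1])
        sum_rec(xs=[34, 22, 1])
          sum_rec(xs=[22, 1])
            sum_rec(xs=[1])
              sum_rec(xs=[])
              -> return 0
            -> return 1
          -> return 23
        -> return 57
      -> return 91
    -> return 105
  -> return 106
-> return 110

Final answer: 110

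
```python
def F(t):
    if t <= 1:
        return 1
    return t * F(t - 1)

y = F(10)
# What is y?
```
Call trace:
F(t=10)
  F(t=9)
    F(t=8)
      F(t=7)
        F(t=6)
          F(t=5)
            F(t=4)
              F(t=3)
                F(t=2)
                  F(t=1)
                  -> return 1
                -> return 2
              -> return 6
            -> return 24
          -> return 120
        -> return 720
      -> return 5040
    -> return 40320
  -> return 362880
-> return 3628800

Final answer: 3628800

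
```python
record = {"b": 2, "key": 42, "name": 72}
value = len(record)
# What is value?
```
Trace:
  record={'b': 2, 'key': 42, 'name': 72}
  record={'b': 2, 'key': 42, 'name': 72}, value=3

Final answer: 3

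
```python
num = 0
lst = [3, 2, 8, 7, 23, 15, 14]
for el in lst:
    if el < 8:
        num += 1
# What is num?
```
Trace:
  num=0
  num=1, el=3
  num=2, el=2
  num=2, el=8
  num=3, el=7
  num=3, el=23
  num=3, el=15
  num=3, el=14

Final answer: 3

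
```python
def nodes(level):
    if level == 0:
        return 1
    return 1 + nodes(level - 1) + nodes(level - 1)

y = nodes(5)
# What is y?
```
Call trace (a repeated sub-call is expanded the first time; later identical calls just restate its return value):
nodes(level=5)
  nodes(level=4)
    nodes(level=3)
      nodes(level=2)
        nodes(level=1)
          nodes(level=0)
          -> return 1
          nodes(level=0)
          -> return 1
        -> return 3
        nodes(level=1) -> return 3  (same call as traced above)
      -> return 7
      nodes(level=2) -> return 7  (same call as traced above)
    -> return 15
    nodes(level=3) -> return 15  (same call as traced above)
  -> return 31
  nodes(level=4) -> return 31  (same call as traced above)
-> return 63

Final answer: 63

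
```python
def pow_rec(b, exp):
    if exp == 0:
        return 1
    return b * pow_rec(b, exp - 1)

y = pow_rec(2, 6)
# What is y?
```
Call trace:
pow_rec(b=2, exp=6)
  pow_rec(b=2, exp=5)
    pow_rec(b=2, exp=4)
      pow_rec(b=2, exp=3)
        pow_rec(b=2, exp=2)
          pow_rec(b=2, exp=1)
            pow_rec(b=2, exp=0)
            -> return 1
          -> return 2
        -> return 4
      -> return 8
    -> return 16
  -> return 32
-> return 64

Final answer: 64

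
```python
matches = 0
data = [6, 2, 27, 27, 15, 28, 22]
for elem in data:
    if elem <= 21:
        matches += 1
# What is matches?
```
Trace:
  matches=0
  matches=1, elem=6
  matches=2, elem=2
  matches=2, elem=27
  matches=2, elem=27
  matches=3, elem=15
  matches=3, elem=28
  matches=3, elem=22

Final answer: 3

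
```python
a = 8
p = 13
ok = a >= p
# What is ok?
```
Trace:
  a=8
  a=8, p=13
  a=8, p=13, ok=False

Final answer: False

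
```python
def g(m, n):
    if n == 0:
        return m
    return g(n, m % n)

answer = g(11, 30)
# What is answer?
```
Call trace:
g(m=11, n=30)
  g(m=30, n=11)
    g(m=11, n=8)
      g(m=8, n=3)
        g(m=3, n=2)
          g(m=2, n=1)
            g(m=1, n=0)
            -> return 1
          -> return 1
        -> return 1
      -> return 1
    -> return 1
  -> return 1
-> return 1

Final answer: 1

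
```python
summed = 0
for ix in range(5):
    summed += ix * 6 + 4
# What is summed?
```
Trace:
  summed=0
  summed=4, ix=0
  summed=14, ix=1
  summed=30, ix=2
  summed=52, ix=3
  summed=80, ix=4

Final answer: 80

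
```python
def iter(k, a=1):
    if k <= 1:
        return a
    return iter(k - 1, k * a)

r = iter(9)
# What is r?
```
Call trace:
iter(k=9, a=1)
  iter(k=8, a=9)
    iter(k=7, a=72)
      iter(k=6, a=504)
        iter(k=5, a=3024)
          iter(k=4, a=15120)
            iter(k=3, a=60480)
              iter(k=2, a=181440)
                iter(k=1, a=362880)
                -> return 362880
              -> return 362880
            -> return 362880
          -> return 362880
        -> return 362880
      -> return 362880
    -> return 362880
  -> return 362880
-> return 362880

Final answer: 362880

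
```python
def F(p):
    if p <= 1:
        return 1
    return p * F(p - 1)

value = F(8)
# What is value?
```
Call trace:
F(p=8)
  F(p=7)
    F(p=6)
      F(p=5)
        F(p=4)
          F(p=3)
            F(p=2)
              F(p=1)
              -> return 1
            -> return 2
          -> return 6
        -> return 24
      -> return 120
    -> return 720
  -> return 5040
-> return 40320

Final answer: 40320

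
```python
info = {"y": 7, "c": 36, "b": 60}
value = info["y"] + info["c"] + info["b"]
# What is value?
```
Trace:
  info={'y': 7, 'c': 36, 'b': 60}
  info={'y': 7, 'c': 36, 'b': 60}, value=103

Final answer: 103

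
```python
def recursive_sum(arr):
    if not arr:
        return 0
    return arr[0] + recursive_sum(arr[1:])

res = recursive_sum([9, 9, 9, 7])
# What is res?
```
Call trace:
recursive_sum(arr=[9, 9, 9, 7])
  recursive_sum(arr=[9, 9, 7])
    recursive_sum(arr=[9, 7])
      recursive_sum(arr=[7])
        recursive_sum(arr=[])
        -> return 0
      -> return 7
    -> return 16
  -> return 25
-> return 34

Final answer: 34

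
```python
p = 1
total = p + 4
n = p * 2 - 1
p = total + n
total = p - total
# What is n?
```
Trace:
  p=1
  p=1, total=5
  p=1, total=5, n=1
  p=6, total=5, n=1
  p=6, total=1, n=1

Final answer: 1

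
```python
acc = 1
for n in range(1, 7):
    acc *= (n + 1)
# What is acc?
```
Trace:
  acc=1
  acc=2, n=1
  acc=6, n=2
  acc=24, n=3
  acc=120, n=4
  acc=720, n=5
  acc=5040, n=6

Final answer: 5040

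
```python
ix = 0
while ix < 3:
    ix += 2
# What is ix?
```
Trace:
  ix=0
  ix=2
  ix=4

Final answer: 4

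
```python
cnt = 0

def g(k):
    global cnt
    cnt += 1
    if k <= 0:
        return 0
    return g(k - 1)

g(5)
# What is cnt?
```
Call trace:
g(k=5)
  g(k=4)
    g(k=3)
      g(k=2)
        g(k=1)
          g(k=0)
          -> return 0
        -> return 0
      -> return 0
    -> return 0
  -> return 0
-> return 0

cnt is incremented once per call. g is entered once for each k = 5, 4, 3, 2, 1, 0 (the k <= 0 call returns without recursing), i.e. 5 + 1 calls.
cnt = 6

Final answer: 6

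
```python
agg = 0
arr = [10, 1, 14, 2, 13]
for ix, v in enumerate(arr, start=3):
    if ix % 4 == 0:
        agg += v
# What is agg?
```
Trace:
  agg=0
  agg=0, ix=3, v=10
  agg=1, ix=4, v=1
  agg=1, ix=5, v=14
  agg=1, ix=6, v=2
  agg=1, ix=7, v=13

Final answer: 1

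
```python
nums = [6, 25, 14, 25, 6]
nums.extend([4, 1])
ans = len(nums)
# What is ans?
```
Trace:
  nums=[6, 25, 14, 25, 6]
  nums=[6, 25, 14, 25, 6, 4, 1]
  nums=[6, 25, 14, 25, 6, 4, 1], ans=7

Final answer: 7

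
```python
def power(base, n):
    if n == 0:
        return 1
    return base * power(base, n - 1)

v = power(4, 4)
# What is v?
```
Call trace:
power(base=4, n=4)
  power(base=4, n=3)
    power(base=4, n=2)
      power(base=4, n=1)
        power(base=4, n=0)
        -> return 1
      -> return 4
    -> return 16
  -> return 64
-> return 256

Final answer: 256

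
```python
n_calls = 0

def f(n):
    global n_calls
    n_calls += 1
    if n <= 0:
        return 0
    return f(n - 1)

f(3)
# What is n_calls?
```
Call trace:
f(n=3)
  f(n=2)
    f(n=1)
      f(n=0)
      -> return 0
    -> return 0
  -> return 0
-> return 0

n_calls is incremented once per call. f is entered once for each n = 3, 2, 1, 0 (the n <= 0 call returns without recursing), i.e. 3 + 1 calls.
n_calls = 4

Final answer: 4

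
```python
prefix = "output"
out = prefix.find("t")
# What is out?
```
Trace:
  prefix='output'
  prefix='output', out=2

Final answer: 2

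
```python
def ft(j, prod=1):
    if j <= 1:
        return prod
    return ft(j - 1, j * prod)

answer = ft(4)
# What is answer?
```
Call trace:
ft(j=4, prod=1)
  ft(j=3, prod=4)
    ft(j=2, prod=12)
      ft(j=1, prod=24)
      -> return 24
    -> return 24
  -> return 24
-> return 24

Final answer: 24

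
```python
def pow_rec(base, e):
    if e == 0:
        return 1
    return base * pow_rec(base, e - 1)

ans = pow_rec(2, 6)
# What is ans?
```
Call trace:
pow_rec(base=2, e=6)
  pow_rec(base=2, e=5)
    pow_rec(base=2, e=4)
      pow_rec(base=2, e=3)
        pow_rec(base=2, e=2)
          pow_rec(base=2, e=1)
            pow_rec(base=2, e=0)
            -> return 1
          -> return 2
        -> return 4
      -> return 8
    -> return 16
  -> return 32
-> return 64

Final answer: 64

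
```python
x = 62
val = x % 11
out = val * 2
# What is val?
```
Trace:
  x=62
  x=62, val=7
  x=62, val=7, out=14

Final answer: 7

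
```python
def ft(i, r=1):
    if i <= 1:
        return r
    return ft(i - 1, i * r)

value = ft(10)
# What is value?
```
Call trace:
ft(i=10, r=1)
  ft(i=9, r=10)
    ft(i=8, r=90)
      ft(i=7, r=720)
        ft(i=6, r=5040)
          ft(i=5, r=30240)
            ft(i=4, r=151200)
              ft(i=3, r=604800)
                ft(i=2, r=1814400)
                  ft(i=1, r=3628800)
                  -> return 3628800
                -> return 3628800
              -> return 3628800
            -> return 3628800
          -> return 3628800
        -> return 3628800
      -> return 3628800
    -> return 3628800
  -> return 3628800
-> return 3628800

Final answer: 3628800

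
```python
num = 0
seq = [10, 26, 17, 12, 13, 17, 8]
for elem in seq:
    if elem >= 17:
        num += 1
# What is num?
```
Trace:
  num=0
  num=0, elem=10
  num=1, elem=26
  num=2, elem=17
  num=2, elem=12
  num=2, elem=13
  num=3, elem=17
  num=3, elem=8

Final answer: 3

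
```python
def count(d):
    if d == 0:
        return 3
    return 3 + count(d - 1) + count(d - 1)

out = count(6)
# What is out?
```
Call trace (a repeated sub-call is expanded the first time; later identical calls just restate its return value):
count(d=6)
  count(d=5)
    count(d=4)
      count(d=3)
        count(d=2)
          count(d=1)
            count(d=0)
            -> return 3
            count(d=0)
            -> return 3
          -> return 9
          count(d=1) -> return 9  (same call as traced above)
        -> return 21
        count(d=2) -> return 21  (same call as traced above)
      -> return 45
      count(d=3) -> return 45  (same call as traced above)
    -> return 93
    count(d=4) -> return 93  (same call as traced above)
  -> return 189
  count(d=5) -> return 189  (same call as traced above)
-> return 381

Final answer: 381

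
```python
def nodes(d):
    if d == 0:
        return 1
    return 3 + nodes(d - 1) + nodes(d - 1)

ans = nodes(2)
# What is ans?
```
Call trace (a repeated sub-call is expanded the first time; later identical calls just restate its return value):
nodes(d=2)
  nodes(d=1)
    nodes(d=0)
    -> return 1
    nodes(d=0)
    -> return 1
  -> return 5
  nodes(d=1) -> return 5  (same call as traced above)
-> return 13

Final answer: 13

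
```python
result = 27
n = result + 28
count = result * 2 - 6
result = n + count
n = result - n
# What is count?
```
Trace:
  result=27
  result=27, n=55
  result=27, n=55, count=48
  result=103, n=55, count=48
  result=103, n=48, count=48

Final answer: 48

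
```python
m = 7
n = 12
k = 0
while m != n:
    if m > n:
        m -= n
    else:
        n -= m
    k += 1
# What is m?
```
Trace:
  m=7
  m=7, n=12
  m=7, n=12, k=0
  m=7, n=5, k=1
  m=2, n=5, k=2
  m=2, n=3, k=3
  m=2, n=1, k=4
  m=1, n=1, k=5

Final answer: 1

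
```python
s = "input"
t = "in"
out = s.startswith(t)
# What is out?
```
Trace:
  s='input'
  s='input', t='in'
  s='input', t='in', out=True

Final answer: True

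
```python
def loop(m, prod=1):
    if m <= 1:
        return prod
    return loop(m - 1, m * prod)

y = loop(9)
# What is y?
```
Call trace:
loop(m=9, prod=1)
  loop(m=8, prod=9)
    loop(m=7, prod=72)
      loop(m=6, prod=504)
        loop(m=5, prod=3024)
          loop(m=4, prod=15120)
            loop(m=3, prod=60480)
              loop(m=2, prod=181440)
                loop(m=1, prod=362880)
                -> return 362880
              -> return 362880
            -> return 362880
          -> return 362880
        -> return 362880
      -> return 362880
    -> return 362880
  -> return 362880
-> return 362880

Final answer: 362880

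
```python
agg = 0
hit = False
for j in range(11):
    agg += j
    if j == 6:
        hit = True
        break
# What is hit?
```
Trace:
  agg=0
  agg=0, hit=False
  agg=0, hit=False, j=0
  agg=1, hit=False, j=1
  agg=3, hit=False, j=2
  agg=6, hit=False, j=3
  agg=10, hit=False, j=4
  agg=15, hit=False, j=5
  agg=21, hit=True, j=6

Final answer: True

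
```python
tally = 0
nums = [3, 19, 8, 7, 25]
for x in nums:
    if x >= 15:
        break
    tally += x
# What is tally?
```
Trace:
  tally=0
  tally=3, x=3
  tally=3, x=19

Final answer: 3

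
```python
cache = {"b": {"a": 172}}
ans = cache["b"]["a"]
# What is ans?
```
Trace:
  cache={'b': {'a': 172}}
  cache={'b': {'a': 172}}, ans=172

Final answer: 172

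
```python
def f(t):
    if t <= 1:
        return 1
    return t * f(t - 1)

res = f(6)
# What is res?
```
Call trace:
f(t=6)
  f(t=5)
    f(t=4)
      f(t=3)
        f(t=2)
          f(t=1)
          -> return 1
        -> return 2
      -> return 6
    -> return 24
  -> return 120
-> return 720

Final answer: 720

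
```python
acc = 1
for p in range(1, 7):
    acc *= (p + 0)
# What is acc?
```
Trace:
  acc=1
  acc=1, p=1
  acc=2, p=2
  acc=6, p=3
  acc=24, p=4
  acc=120, p=5
  acc=720, p=6

Final answer: 720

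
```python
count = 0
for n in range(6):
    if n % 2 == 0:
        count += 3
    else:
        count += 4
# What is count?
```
Trace:
  count=0
  count=3, n=0
  count=7, n=1
  count=10, n=2
  count=14, n=3
  count=17, n=4
  count=21, n=5

Final answer: 21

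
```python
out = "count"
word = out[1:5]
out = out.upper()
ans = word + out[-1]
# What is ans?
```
Trace:
  out='count'
  out='count', word='ount'
  out='COUNT', word='ount'
  out='COUNT', word='ount', ans='ountT'

Final answer: 'ountT'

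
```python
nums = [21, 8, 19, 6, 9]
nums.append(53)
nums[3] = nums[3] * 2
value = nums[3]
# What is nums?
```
Trace:
  nums=[21, 8, 19, 6, 9]
  nums=[21, 8, 19, 6, 9, 53]
  nums=[21, 8, 19, 12, 9, 53]
  nums=[21, 8, 19, 12, 9, 53], value=12

Final answer: [21, 8, 19, 12, 9, 53]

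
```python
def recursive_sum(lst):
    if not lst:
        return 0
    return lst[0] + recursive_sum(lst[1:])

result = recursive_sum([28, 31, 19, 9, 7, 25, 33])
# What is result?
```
Call trace:
recursive_sum(lst=[28, 31, 19, 9, 7, 25, 33])
  recursive_sum(lst=[31, 19, 9, 7, 25, 33])
    recursive_sum(lst=[19, 9, 7, 25, 33])
      recursive_sum(lst=[9, 7, 25, 33])
        recursive_sum(lst=[7, 25, 33])
          recursive_sum(lst=[25, 33])
            recursive_sum(lst=[33])
              recursive_sum(lst=[])
              -> return 0
            -> return 33
          -> return 58
        -> return 65
      -> return 74
    -> return 93
  -> return 124
-> return 152

Final answer: 152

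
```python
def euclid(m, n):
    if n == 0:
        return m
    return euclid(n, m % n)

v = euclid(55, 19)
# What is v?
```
Call trace:
euclid(m=55, n=19)
  euclid(m=19, n=17)
    euclid(m=17, n=2)
      euclid(m=2, n=1)
        euclid(m=1, n=0)
        -> return 1
      -> return 1
    -> return 1
  -> return 1
-> return 1

Final answer: 1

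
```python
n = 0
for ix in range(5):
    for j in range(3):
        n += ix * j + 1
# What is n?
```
Trace:
  n=0
  n=1, ix=0, j=0
  n=2, ix=0, j=1
  n=3, ix=0, j=2
  n=4, ix=1, j=0
  n=6, ix=1, j=1
  n=9, ix=1, j=2
  n=10, ix=2, j=0
  n=13, ix=2, j=1
  n=18, ix=2, j=2
  n=19, ix=3, j=0
  n=23, ix=3, j=1
  n=30, ix=3, j=2
  n=31, ix=4, j=0
  n=36, ix=4, j=1
  n=45, ix=4, j=2

Final answer: 45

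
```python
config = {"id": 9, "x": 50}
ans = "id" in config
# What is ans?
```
Trace:
  config={'id': 9, 'x': 50}
  config={'id': 9, 'x': 50}, ans=True

Final answer: True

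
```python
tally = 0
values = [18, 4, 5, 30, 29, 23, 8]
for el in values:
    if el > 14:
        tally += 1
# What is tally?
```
Trace:
  tally=0
  tally=1, el=18
  tally=1, el=4
  tally=1, el=5
  tally=2, el=30
  tally=3, el=29
  tally=4, el=23
  tally=4, el=8

Final answer: 4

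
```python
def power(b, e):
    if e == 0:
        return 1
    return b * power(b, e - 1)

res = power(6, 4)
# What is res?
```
Call trace:
power(b=6, e=4)
  power(b=6, e=3)
    power(b=6, e=2)
      power(b=6, e=1)
        power(b=6, e=0)
        -> return 1
      -> return 6
    -> return 36
  -> return 216
-> return 1296

Final answer: 1296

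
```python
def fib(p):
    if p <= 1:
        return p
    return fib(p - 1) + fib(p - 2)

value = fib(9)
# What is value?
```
Call trace (a repeated sub-call is expanded the first time; later identical calls just restate its return value):
fib(p=9)
  fib(p=8)
    fib(p=7)
      fib(p=6)
        fib(p=5)
          fib(p=4)
            fib(p=3)
              fib(p=2)
                fib(p=1)
                -> return 1
                fib(p=0)
                -> return 0
              -> return 1
              fib(p=1)
              -> return 1
            -> return 2
            fib(p=2) -> return 1  (same call as traced above)
          -> return 3
          fib(p=3) -> return 2  (same call as traced above)
        -> return 5
        fib(p=4) -> return 3  (same call as traced above)
      -> return 8
      fib(p=5) -> return 5  (same call as traced above)
    -> return 13
    fib(p=6) -> return 8  (same call as traced above)
  -> return 21
  fib(p=7) -> return 13  (same call as traced above)
-> return 34

Final answer: 34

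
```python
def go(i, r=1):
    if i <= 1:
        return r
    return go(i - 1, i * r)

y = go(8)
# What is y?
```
Call trace:
go(i=8, r=1)
  go(i=7, r=8)
    go(i=6, r=56)
      go(i=5, r=336)
        go(i=4, r=1680)
          go(i=3, r=6720)
            go(i=2, r=20160)
              go(i=1, r=40320)
              -> return 40320
            -> return 40320
          -> return 40320
        -> return 40320
      -> return 40320
    -> return 40320
  -> return 40320
-> return 40320

Final answer: 40320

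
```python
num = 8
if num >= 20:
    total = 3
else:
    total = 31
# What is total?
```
Trace:
  num=8
  num=8, total=31

Final answer: 31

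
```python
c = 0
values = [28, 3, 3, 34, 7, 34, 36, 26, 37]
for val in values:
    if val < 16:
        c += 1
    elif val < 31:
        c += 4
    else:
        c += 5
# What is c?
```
Trace:
  c=0
  c=4, val=28
  c=5, val=3
  c=6, val=3
  c=11, val=34
  c=12, val=7
  c=17, val=34
  c=22, val=36
  c=26, val=26
  c=31, val=37

Final answer: 31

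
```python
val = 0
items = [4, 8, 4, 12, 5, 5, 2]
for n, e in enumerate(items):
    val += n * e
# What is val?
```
Trace:
  val=0
  val=0, n=0, e=4
  val=8, n=1, e=8
  val=16, n=2, e=4
  val=52, n=3, e=12
  val=72, n=4, e=5
  val=97, n=5, e=5
  val=109, n=6, e=2

Final answer: 109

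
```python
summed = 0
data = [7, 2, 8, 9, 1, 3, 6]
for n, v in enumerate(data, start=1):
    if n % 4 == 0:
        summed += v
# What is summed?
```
Trace:
  summed=0
  summed=0, n=1, v=7
  summed=0, n=2, v=2
  summed=0, n=3, v=8
  summed=9, n=4, v=9
  summed=9, n=5, v=1
  summed=9, n=6, v=3
  summed=9, n=7, v=6

Final answer: 9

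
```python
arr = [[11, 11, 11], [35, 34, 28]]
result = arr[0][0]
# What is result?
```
Trace:
  arr=[[11, 11, 11], [35, 34, 28]]
  arr=[[11, 11, 11], [35, 34, 28]], result=11

Final answer: 11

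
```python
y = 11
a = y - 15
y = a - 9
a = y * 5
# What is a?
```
Trace:
  y=11
  y=11, a=-4
  y=-13, a=-4
  y=-13, a=-65

Final answer: -65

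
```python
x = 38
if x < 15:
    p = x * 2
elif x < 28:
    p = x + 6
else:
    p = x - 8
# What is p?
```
Trace:
  x=38
  x=38, p=30

Final answer: 30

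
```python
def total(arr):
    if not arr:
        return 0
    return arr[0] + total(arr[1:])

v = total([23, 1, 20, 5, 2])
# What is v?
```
Call trace:
total(arr=[23, 1, 20, 5, 2])
  total(arr=[1, 20, 5, 2])
    total(arr=[20, 5, 2])
      total(arr=[5, 2])
        total(arr=[2])
          total(arr=[])
          -> return 0
        -> return 2
      -> return 7
    -> return 27
  -> return 28
-> return 51

Final answer: 51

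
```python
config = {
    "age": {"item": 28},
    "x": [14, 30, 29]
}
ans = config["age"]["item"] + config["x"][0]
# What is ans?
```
Trace:
  config={'age': {'item': 28}, 'x': [14, 30, 29]}
  config={'age': {'item': 28}, 'x': [14, 30, 29]}, ans=42

Final answer: 42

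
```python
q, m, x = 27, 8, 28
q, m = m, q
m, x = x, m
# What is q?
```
Trace:
  q=27, m=8, x=28
  q=8, m=27, x=28
  q=8, m=28, x=27

Final answer: 8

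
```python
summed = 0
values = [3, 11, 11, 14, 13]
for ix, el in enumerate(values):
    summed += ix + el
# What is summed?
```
Trace:
  summed=0
  summed=3, ix=0, el=3
  summed=15, ix=1, el=11
  summed=28, ix=2, el=11
  summed=45, ix=3, el=14
  summed=62, ix=4, el=13

Final answer: 62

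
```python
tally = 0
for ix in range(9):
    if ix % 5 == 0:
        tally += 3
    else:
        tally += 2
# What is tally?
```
Trace:
  tally=0
  tally=3, ix=0
  tally=5, ix=1
  tally=7, ix=2
  tally=9, ix=3
  tally=11, ix=4
  tally=14, ix=5
  tally=16, ix=6
  tally=18, ix=7
  tally=20, ix=8

Final answer: 20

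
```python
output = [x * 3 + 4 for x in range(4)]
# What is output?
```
Trace:
  x=0
  x=1
  x=2
  x=3
  output=[4, 7, 10, 13]

Final answer: [4, 7, 10, 13]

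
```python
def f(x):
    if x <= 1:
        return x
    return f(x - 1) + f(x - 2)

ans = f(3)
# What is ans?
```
Call trace:
f(x=3)
  f(x=2)
    f(x=1)
    -> return 1
    f(x=0)
    -> return 0
  -> return 1
  f(x=1)
  -> return 1
-> return 2

Final answer: 2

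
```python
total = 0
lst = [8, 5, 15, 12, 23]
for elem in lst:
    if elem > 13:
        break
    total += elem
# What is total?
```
Trace:
  total=0
  total=8, elem=8
  total=13, elem=5
  total=13, elem=15

Final answer: 13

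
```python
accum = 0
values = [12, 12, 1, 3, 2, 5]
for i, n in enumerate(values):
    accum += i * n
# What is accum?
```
Trace:
  accum=0
  accum=0, i=0, n=12
  accum=12, i=1, n=12
  accum=14, i=2, n=1
  accum=23, i=3, n=3
  accum=31, i=4, n=2
  accum=56, i=5, n=5

Final answer: 56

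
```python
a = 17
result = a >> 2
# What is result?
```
Trace:
  a=17
  a=17, result=4

Final answer: 4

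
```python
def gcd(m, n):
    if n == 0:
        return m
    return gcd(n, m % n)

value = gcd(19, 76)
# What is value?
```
Call trace:
gcd(m=19, n=76)
  gcd(m=76, n=19)
    gcd(m=19, n=0)
    -> return 19
  -> return 19
-> return 19

Final answer: 19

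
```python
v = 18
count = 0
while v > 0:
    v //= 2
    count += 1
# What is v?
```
Trace:
  v=18
  v=18, count=0
  v=9, count=1
  v=4, count=2
  v=2, count=3
  v=1, count=4
  v=0, count=5

Final answer: 0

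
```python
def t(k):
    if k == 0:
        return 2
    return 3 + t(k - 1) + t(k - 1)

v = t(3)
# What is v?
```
Call trace (a repeated sub-call is expanded the first time; later identical calls just restate its return value):
t(k=3)
  t(k=2)
    t(k=1)
      t(k=0)
      -> return 2
      t(k=0)
      -> return 2
    -> return 7
    t(k=1) -> return 7  (same call as traced above)
  -> return 17
  t(k=2) -> return 17  (same call as traced above)
-> return 37

Final answer: 37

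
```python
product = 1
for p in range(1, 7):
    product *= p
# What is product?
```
Trace:
  product=1
  product=1, p=1
  product=2, p=2
  product=6, p=3
  product=24, p=4
  product=120, p=5
  product=720, p=6

Final answer: 720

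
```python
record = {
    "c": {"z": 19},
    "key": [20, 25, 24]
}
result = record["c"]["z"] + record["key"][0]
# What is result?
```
Trace:
  record={'c': {'z': 19}, 'key': [20, 25, 24]}
  record={'c': {'z': 19}, 'key': [20, 25, 24]}, result=39

Final answer: 39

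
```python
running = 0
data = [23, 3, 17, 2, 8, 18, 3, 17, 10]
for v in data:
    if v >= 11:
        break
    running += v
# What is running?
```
Trace:
  running=0
  running=0, v=23

Final answer: 0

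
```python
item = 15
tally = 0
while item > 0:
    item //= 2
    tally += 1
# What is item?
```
Trace:
  item=15
  item=15, tally=0
  item=7, tally=1
  item=3, tally=2
  item=1, tally=3
  item=0, tally=4

Final answer: 0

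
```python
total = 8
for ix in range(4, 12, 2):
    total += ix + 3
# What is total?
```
Trace:
  total=8
  total=15, ix=4
  total=24, ix=6
  total=35, ix=8
  total=48, ix=10

Final answer: 48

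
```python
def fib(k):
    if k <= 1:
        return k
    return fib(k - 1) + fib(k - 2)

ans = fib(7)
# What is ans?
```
Call trace (a repeated sub-call is expanded the first time; later identical calls just restate its return value):
fib(k=7)
  fib(k=6)
    fib(k=5)
      fib(k=4)
        fib(k=3)
          fib(k=2)
            fib(k=1)
            -> return 1
            fib(k=0)
            -> return 0
          -> return 1
          fib(k=1)
          -> return 1
        -> return 2
        fib(k=2) -> return 1  (same call as traced above)
      -> return 3
      fib(k=3) -> return 2  (same call as traced above)
    -> return 5
    fib(k=4) -> return 3  (same call as traced above)
  -> return 8
  fib(k=5) -> return 5  (same call as traced above)
-> return 13

Final answer: 13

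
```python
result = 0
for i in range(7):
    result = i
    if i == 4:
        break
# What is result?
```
Trace:
  result=0
  result=0, i=0
  result=1, i=1
  result=2, i=2
  result=3, i=3
  result=4, i=4

Final answer: 4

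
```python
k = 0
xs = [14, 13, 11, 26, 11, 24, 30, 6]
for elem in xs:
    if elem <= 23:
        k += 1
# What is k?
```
Trace:
  k=0
  k=1, elem=14
  k=2, elem=13
  k=3, elem=11
  k=3, elem=26
  k=4, elem=11
  k=4, elem=24
  k=4, elem=30
  k=5, elem=6

Final answer: 5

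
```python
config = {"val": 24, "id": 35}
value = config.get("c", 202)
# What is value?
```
Trace:
  config={'val': 24, 'id': 35}
  config={'val': 24, 'id': 35}, value=202

Final answer: 202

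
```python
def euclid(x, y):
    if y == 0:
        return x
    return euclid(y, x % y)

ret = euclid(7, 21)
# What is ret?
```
Call trace:
euclid(x=7, y=21)
  euclid(x=21, y=7)
    euclid(x=7, y=0)
    -> return 7
  -> return 7
-> return 7

Final answer: 7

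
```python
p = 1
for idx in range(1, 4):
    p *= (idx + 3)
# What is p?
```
Trace:
  p=1
  p=4, idx=1
  p=20, idx=2
  p=120, idx=3

Final answer: 120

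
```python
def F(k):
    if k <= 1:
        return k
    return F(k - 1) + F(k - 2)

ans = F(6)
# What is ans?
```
Call trace (a repeated sub-call is expanded the first time; later identical calls just restate its return value):
F(k=6)
  F(k=5)
    F(k=4)
      F(k=3)
        F(k=2)
          F(k=1)
          -> return 1
          F(k=0)
          -> return 0
        -> return 1
        F(k=1)
        -> return 1
      -> return 2
      F(k=2) -> return 1  (same call as traced above)
    -> return 3
    F(k=3) -> return 2  (same call as traced above)
  -> return 5
  F(k=4) -> return 3  (same call as traced above)
-> return 8

Final answer: 8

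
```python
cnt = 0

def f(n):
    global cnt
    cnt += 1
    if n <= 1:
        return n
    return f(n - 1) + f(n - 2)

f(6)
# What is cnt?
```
Call trace (a repeated sub-call is expanded the first time; later identical calls just restate its return value):
f(n=6)
  f(n=5)
    f(n=4)
      f(n=3)
        f(n=2)
          f(n=1)
          -> return 1
          f(n=0)
          -> return 0
        -> return 1
        f(n=1)
        -> return 1
      -> return 2
      f(n=2) -> return 1  (same call as traced above)
    -> return 3
    f(n=3) -> return 2  (same call as traced above)
  -> return 5
  f(n=4) -> return 3  (same call as traced above)
-> return 8

cnt is incremented once per call, so count the calls in each subtree. Let C(n) = number of calls made by f(n).
C(0) = C(1) = 1 (base case, no recursion); C(n) = 1 + C(n - 1) + C(n - 2) otherwise.
C(2) = 1 + C(1) + C(0) = 1 + 1 + 1 = 3
C(3) = 1 + C(2) + C(1) = 1 + 3 + 1 = 5
C(4) = 1 + C(3) + C(2) = 1 + 5 + 3 = 9
C(5) = 1 + C(4) + C(3) = 1 + 9 + 5 = 15
C(6) = 1 + C(5) + C(4) = 1 + 15 + 9 = 25
cnt = C(6) = 25

Final answer: 25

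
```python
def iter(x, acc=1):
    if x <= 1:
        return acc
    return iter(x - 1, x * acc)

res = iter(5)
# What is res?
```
Call trace:
iter(x=5, acc=1)
  iter(x=4, acc=5)
    iter(x=3, acc=20)
      iter(x=2, acc=60)
        iter(x=1, acc=120)
        -> return 120
      -> return 120
    -> return 120
  -> return 120
-> return 120

Final answer: 120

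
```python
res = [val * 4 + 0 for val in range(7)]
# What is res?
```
Trace:
  val=0
  val=1
  val=2
  val=3
  val=4
  val=5
  val=6
  res=[0, 4, 8, 12, 16, 20, 24]

Final answer: [0, 4, 8, 12, 16, 20, 24]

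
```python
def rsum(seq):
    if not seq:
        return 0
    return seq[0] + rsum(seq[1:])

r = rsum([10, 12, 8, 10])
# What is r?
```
Call trace:
rsum(seq=[10, 12, 8, 10])
  rsum(seq=[12, 8, 10])
    rsum(seq=[8, 10])
      rsum(seq=[10])
        rsum(seq=[])
        -> return 0
      -> return 10
    -> return 18
  -> return 30
-> return 40

Final answer: 40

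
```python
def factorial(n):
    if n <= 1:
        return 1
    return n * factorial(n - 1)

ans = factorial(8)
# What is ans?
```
Call trace:
factorial(n=8)
  factorial(n=7)
    factorial(n=6)
      factorial(n=5)
        factorial(n=4)
          factorial(n=3)
            factorial(n=2)
              factorial(n=1)
              -> return 1
            -> return 2
          -> return 6
        -> return 24
      -> return 120
    -> return 720
  -> return 5040
-> return 40320

Final answer: 40320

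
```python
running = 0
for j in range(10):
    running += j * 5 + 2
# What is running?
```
Trace:
  running=0
  running=2, j=0
  running=9, j=1
  running=21, j=2
  running=38, j=3
  running=60, j=4
  running=87, j=5
  running=119, j=6
  running=156, j=7
  running=198, j=8
  running=245, j=9

Final answer: 245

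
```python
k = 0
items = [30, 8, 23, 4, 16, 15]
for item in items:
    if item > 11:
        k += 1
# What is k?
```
Trace:
  k=0
  k=1, item=30
  k=1, item=8
  k=2, item=23
  k=2, item=4
  k=3, item=16
  k=4, item=15

Final answer: 4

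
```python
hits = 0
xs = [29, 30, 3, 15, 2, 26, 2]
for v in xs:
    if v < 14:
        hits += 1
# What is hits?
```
Trace:
  hits=0
  hits=0, v=29
  hits=0, v=30
  hits=1, v=3
  hits=1, v=15
  hits=2, v=2
  hits=2, v=26
  hits=3, v=2

Final answer: 3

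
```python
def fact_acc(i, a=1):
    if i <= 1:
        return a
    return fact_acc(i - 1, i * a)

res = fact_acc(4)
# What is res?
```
Call trace:
fact_acc(i=4, a=1)
  fact_acc(i=3, a=4)
    fact_acc(i=2, a=12)
      fact_acc(i=1, a=24)
      -> return 24
    -> return 24
  -> return 24
-> return 24

Final answer: 24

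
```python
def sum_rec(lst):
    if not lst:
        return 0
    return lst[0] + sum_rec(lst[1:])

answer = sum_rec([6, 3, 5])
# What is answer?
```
Call trace:
sum_rec(lst=[6, 3, 5])
  sum_rec(lst=[3, 5])
    sum_rec(lst=[5])
      sum_rec(lst=[])
      -> return 0
    -> return 5
  -> return 8
-> return 14

Final answer: 14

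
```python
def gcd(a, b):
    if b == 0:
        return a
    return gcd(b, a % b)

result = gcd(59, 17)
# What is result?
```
Call trace:
gcd(a=59, b=17)
  gcd(a=17, b=8)
    gcd(a=8, b=1)
      gcd(a=1, b=0)
      -> return 1
    -> return 1
  -> return 1
-> return 1

Final answer: 1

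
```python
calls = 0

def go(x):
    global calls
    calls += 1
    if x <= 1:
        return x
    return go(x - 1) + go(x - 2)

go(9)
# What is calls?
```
Call trace (a repeated sub-call is expanded the first time; later identical calls just restate its return value):
go(x=9)
  go(x=8)
    go(x=7)
      go(x=6)
        go(x=5)
          go(x=4)
            go(x=3)
              go(x=2)
                go(x=1)
                -> return 1
                go(x=0)
                -> return 0
              -> return 1
              go(x=1)
              -> return 1
            -> return 2
            go(x=2) -> return 1  (same call as traced above)
          -> return 3
          go(x=3) -> return 2  (same call as traced above)
        -> return 5
        go(x=4) -> return 3  (same call as traced above)
      -> return 8
      go(x=5) -> return 5  (same call as traced above)
    -> return 13
    go(x=6) -> return 8  (same call as traced above)
  -> return 21
  go(x=7) -> return 13  (same call as traced above)
-> return 34

calls is incremented once per call, so count the calls in each subtree. Let C(x) = number of calls made by go(x).
C(0) = C(1) = 1 (base case, no recursion); C(x) = 1 + C(x - 1) + C(x - 2) otherwise.
C(2) = 1 + C(1) + C(0) = 1 + 1 + 1 = 3
C(3) = 1 + C(2) + C(1) = 1 + 3 + 1 = 5
C(4) = 1 + C(3) + C(2) = 1 + 5 + 3 = 9
C(5) = 1 + C(4) + C(3) = 1 + 9 + 5 = 15
C(6) = 1 + C(5) + C(4) = 1 + 15 + 9 = 25
C(7) = 1 + C(6) + C(5) = 1 + 25 + 15 = 41
C(8) = 1 + C(7) + C(6) = 1 + 41 + 25 = 67
C(9) = 1 + C(8) + C(7) = 1 + 67 + 41 = 109
calls = C(9) = 109

Final answer: 109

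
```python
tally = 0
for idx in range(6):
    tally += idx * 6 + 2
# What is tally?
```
Trace:
  tally=0
  tally=2, idx=0
  tally=10, idx=1
  tally=24, idx=2
  tally=44, idx=3
  tally=70, idx=4
  tally=102, idx=5

Final answer: 102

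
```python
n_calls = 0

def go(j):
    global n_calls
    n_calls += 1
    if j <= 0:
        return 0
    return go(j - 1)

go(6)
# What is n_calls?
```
Call trace:
go(j=6)
  go(j=5)
    go(j=4)
      go(j=3)
        go(j=2)
          go(j=1)
            go(j=0)
            -> return 0
          -> return 0
        -> return 0
      -> return 0
    -> return 0
  -> return 0
-> return 0

n_calls is incremented once per call. go is entered once for each j = 6, 5, 4, 3, 2, 1, 0 (the j <= 0 call returns without recursing), i.e. 6 + 1 calls.
n_calls = 7

Final answer: 7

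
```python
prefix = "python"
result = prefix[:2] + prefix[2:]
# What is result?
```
Trace:
  prefix='python'
  prefix='python', result='python'

Final answer: 'python'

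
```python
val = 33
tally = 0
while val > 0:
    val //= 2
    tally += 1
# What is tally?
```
Trace:
  val=33
  val=33, tally=0
  val=16, tally=1
  val=8, tally=2
  val=4, tally=3
  val=2, tally=4
  val=1, tally=5
  val=0, tally=6

Final answer: 6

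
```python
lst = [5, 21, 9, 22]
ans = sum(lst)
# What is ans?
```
Trace:
  lst=[5, 21, 9, 22]
  lst=[5, 21, 9, 22], ans=57

Final answer: 57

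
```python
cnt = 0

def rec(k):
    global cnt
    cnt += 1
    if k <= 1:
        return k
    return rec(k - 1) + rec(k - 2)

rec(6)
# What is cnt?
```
Call trace (a repeated sub-call is expanded the first time; later identical calls just restate its return value):
rec(k=6)
  rec(k=5)
    rec(k=4)
      rec(k=3)
        rec(k=2)
          rec(k=1)
          -> return 1
          rec(k=0)
          -> return 0
        -> return 1
        rec(k=1)
        -> return 1
      -> return 2
      rec(k=2) -> return 1  (same call as traced above)
    -> return 3
    rec(k=3) -> return 2  (same call as traced above)
  -> return 5
  rec(k=4) -> return 3  (same call as traced above)
-> return 8

cnt is incremented once per call, so count the calls in each subtree. Let C(k) = number of calls made by rec(k).
C(0) = C(1) = 1 (base case, no recursion); C(k) = 1 + C(k - 1) + C(k - 2) otherwise.
C(2) = 1 + C(1) + C(0) = 1 + 1 + 1 = 3
C(3) = 1 + C(2) + C(1) = 1 + 3 + 1 = 5
C(4) = 1 + C(3) + C(2) = 1 + 5 + 3 = 9
C(5) = 1 + C(4) + C(3) = 1 + 9 + 5 = 15
C(6) = 1 + C(5) + C(4) = 1 + 15 + 9 = 25
cnt = C(6) = 25

Final answer: 25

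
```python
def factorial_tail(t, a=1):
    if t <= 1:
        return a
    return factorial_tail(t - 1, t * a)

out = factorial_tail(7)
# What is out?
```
Call trace:
factorial_tail(t=7, a=1)
  factorial_tail(t=6, a=7)
    factorial_tail(t=5, a=42)
      factorial_tail(t=4, a=210)
        factorial_tail(t=3, a=840)
          factorial_tail(t=2, a=2520)
            factorial_tail(t=1, a=5040)
            -> return 5040
          -> return 5040
        -> return 5040
      -> return 5040
    -> return 5040
  -> return 5040
-> return 5040

Final answer: 5040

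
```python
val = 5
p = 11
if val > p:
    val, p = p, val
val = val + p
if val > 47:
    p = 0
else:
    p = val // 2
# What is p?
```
Trace:
  val=5
  val=5, p=11
  val=5, p=11
  val=16, p=11
  val=16, p=8

Final answer: 8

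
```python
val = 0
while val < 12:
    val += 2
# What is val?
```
Trace:
  val=0
  val=2
  val=4
  val=6
  val=8
  val=10
  val=12

Final answer: 12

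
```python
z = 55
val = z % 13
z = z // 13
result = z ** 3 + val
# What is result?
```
Trace:
  z=55
  z=55, val=3
  z=4, val=3
  z=4, val=3, result=67

Final answer: 67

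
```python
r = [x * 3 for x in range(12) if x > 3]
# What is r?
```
Trace:
  x=0
  x=1
  x=2
  x=3
  x=4
  x=5
  x=6
  x=7
  x=8
  x=9
  x=10
  x=11
  r=[12, 15, 18, 21, 24, 27, 30, 33]

Final answer: [12, 15, 18, 21, 24, 27, 30, 33]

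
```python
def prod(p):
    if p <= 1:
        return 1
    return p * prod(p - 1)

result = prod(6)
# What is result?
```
Call trace:
prod(p=6)
  prod(p=5)
    prod(p=4)
      prod(p=3)
        prod(p=2)
          prod(p=1)
          -> return 1
        -> return 2
      -> return 6
    -> return 24
  -> return 120
-> return 720

Final answer: 720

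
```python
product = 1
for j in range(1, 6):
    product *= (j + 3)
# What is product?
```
Trace:
  product=1
  product=4, j=1
  product=20, j=2
  product=120, j=3
  product=840, j=4
  product=6720, j=5

Final answer: 6720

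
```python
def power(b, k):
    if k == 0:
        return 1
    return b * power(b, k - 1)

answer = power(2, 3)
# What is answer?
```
Call trace:
power(b=2, k=3)
  power(b=2, k=2)
    power(b=2, k=1)
      power(b=2, k=0)
      -> return 1
    -> return 2
  -> return 4
-> return 8

Final answer: 8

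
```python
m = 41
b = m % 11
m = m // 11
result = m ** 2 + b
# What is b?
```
Trace:
  m=41
  m=41, b=8
  m=3, b=8
  m=3, b=8, result=17

Final answer: 8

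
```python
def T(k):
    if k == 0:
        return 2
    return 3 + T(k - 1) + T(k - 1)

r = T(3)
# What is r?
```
Call trace (a repeated sub-call is expanded the first time; later identical calls just restate its return value):
T(k=3)
  T(k=2)
    T(k=1)
      T(k=0)
      -> return 2
      T(k=0)
      -> return 2
    -> return 7
    T(k=1) -> return 7  (same call as traced above)
  -> return 17
  T(k=2) -> return 17  (same call as traced above)
-> return 37

Final answer: 37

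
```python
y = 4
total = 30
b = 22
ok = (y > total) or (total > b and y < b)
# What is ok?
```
Trace:
  y=4
  y=4, total=30
  y=4, total=30, b=22
  y=4, total=30, b=22, ok=True

Final answer: True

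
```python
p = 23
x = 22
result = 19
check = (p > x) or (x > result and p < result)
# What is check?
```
Trace:
  p=23
  p=23, x=22
  p=23, x=22, result=19
  p=23, x=22, result=19, check=True

Final answer: True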